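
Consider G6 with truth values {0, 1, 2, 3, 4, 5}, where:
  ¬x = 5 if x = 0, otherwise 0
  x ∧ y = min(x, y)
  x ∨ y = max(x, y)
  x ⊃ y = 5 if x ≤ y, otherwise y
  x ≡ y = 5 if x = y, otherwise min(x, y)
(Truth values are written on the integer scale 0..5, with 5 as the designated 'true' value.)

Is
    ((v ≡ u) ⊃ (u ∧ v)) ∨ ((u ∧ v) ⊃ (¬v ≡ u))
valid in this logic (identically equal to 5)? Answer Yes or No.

No

Counterexample: take u = 1, v = 1.
v ≡ u = 1 ≡ 1 = 5
u ∧ v = 1 ∧ 1 = 1
(v ≡ u) ⊃ (u ∧ v) = 5 ⊃ 1 = 1
u ∧ v = 1 ∧ 1 = 1
¬v = ¬1 = 0
¬v ≡ u = 0 ≡ 1 = 0
(u ∧ v) ⊃ (¬v ≡ u) = 1 ⊃ 0 = 0
((v ≡ u) ⊃ (u ∧ v)) ∨ ((u ∧ v) ⊃ (¬v ≡ u)) = 1 ∨ 0 = 1
This gives 1 ≠ 5.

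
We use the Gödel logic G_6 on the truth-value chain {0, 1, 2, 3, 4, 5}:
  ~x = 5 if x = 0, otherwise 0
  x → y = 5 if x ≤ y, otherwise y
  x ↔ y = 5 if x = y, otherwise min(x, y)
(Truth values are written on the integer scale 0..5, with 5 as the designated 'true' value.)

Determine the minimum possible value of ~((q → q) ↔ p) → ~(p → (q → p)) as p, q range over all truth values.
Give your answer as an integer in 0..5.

Take p = 0, q = 0:
q → q = 0 → 0 = 5
(q → q) ↔ p = 5 ↔ 0 = 0
~((q → q) ↔ p) = ~0 = 5
q → p = 0 → 0 = 5
p → (q → p) = 0 → 5 = 5
~(p → (q → p)) = ~5 = 0
~((q → q) ↔ p) → ~(p → (q → p)) = 5 → 0 = 0
No assignment yields a value below 0, so this is the minimum.

0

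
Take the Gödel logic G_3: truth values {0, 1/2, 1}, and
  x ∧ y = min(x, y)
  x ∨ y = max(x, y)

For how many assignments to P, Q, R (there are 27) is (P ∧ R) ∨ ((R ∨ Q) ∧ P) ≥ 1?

value 1: 5 assignments (counts)
value 1/2: 11 assignments
value 0: 11 assignments
So 5 of the 27 assignments meet the threshold.

5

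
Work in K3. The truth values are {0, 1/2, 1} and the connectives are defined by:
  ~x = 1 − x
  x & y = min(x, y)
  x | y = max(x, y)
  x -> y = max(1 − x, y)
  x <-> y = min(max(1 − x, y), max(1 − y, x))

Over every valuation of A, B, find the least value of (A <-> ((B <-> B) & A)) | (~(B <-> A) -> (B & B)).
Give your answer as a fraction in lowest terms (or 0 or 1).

1/2

Take A = 1/2, B = 0:
B <-> B = 0 <-> 0 = 1
(B <-> B) & A = 1 & 1/2 = 1/2
A <-> ((B <-> B) & A) = 1/2 <-> 1/2 = 1/2
B <-> A = 0 <-> 1/2 = 1/2
~(B <-> A) = ~1/2 = 1/2
B & B = 0 & 0 = 0
~(B <-> A) -> (B & B) = 1/2 -> 0 = 1/2
(A <-> ((B <-> B) & A)) | (~(B <-> A) -> (B & B)) = 1/2 | 1/2 = 1/2
No assignment yields a value below 1/2, so this is the minimum.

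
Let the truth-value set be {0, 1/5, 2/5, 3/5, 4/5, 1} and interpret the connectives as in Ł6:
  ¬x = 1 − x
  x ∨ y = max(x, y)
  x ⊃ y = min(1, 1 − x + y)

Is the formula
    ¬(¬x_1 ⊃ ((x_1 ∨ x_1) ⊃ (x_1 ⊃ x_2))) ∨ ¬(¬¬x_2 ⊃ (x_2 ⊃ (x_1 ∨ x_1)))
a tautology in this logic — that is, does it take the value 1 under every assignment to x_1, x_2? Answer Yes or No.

Counterexample: take x_1 = 0, x_2 = 0.
¬x_1 = ¬0 = 1
x_1 ∨ x_1 = 0 ∨ 0 = 0
x_1 ⊃ x_2 = 0 ⊃ 0 = 1
(x_1 ∨ x_1) ⊃ (x_1 ⊃ x_2) = 0 ⊃ 1 = 1
¬x_1 ⊃ ((x_1 ∨ x_1) ⊃ (x_1 ⊃ x_2)) = 1 ⊃ 1 = 1
¬(¬x_1 ⊃ ((x_1 ∨ x_1) ⊃ (x_1 ⊃ x_2))) = ¬1 = 0
¬x_2 = ¬0 = 1
¬¬x_2 = ¬1 = 0
x_1 ∨ x_1 = 0 ∨ 0 = 0
x_2 ⊃ (x_1 ∨ x_1) = 0 ⊃ 0 = 1
¬¬x_2 ⊃ (x_2 ⊃ (x_1 ∨ x_1)) = 0 ⊃ 1 = 1
¬(¬¬x_2 ⊃ (x_2 ⊃ (x_1 ∨ x_1))) = ¬1 = 0
¬(¬x_1 ⊃ ((x_1 ∨ x_1) ⊃ (x_1 ⊃ x_2))) ∨ ¬(¬¬x_2 ⊃ (x_2 ⊃ (x_1 ∨ x_1))) = 0 ∨ 0 = 0
This gives 0 ≠ 1.

No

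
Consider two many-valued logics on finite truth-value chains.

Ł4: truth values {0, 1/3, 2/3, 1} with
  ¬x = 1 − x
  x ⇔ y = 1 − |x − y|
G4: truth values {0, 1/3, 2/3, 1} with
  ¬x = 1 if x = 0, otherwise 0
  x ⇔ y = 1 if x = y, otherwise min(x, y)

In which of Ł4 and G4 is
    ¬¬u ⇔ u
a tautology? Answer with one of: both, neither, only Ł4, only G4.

only Ł4

In Ł4: every assignment gives 1 — tautology.
In G4: at u = 1/3 the value is 1/3 — not a tautology.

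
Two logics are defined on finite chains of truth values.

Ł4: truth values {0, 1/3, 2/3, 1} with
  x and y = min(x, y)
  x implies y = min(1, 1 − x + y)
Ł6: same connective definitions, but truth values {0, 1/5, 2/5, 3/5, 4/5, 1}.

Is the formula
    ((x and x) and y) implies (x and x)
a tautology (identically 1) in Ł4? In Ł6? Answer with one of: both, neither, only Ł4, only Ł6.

both

In Ł4: every assignment gives 1 — tautology.
In Ł6: every assignment gives 1 — tautology.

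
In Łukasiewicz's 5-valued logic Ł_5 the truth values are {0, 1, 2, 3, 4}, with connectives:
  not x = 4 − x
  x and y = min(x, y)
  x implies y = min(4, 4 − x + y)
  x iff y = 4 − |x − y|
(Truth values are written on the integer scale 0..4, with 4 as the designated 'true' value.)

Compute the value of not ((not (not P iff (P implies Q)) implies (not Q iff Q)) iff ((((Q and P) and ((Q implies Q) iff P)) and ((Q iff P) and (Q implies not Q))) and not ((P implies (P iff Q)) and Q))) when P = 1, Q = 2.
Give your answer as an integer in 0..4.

not P = not 1 = 3
P implies Q = 1 implies 2 = 4
not P iff (P implies Q) = 3 iff 4 = 3
not (not P iff (P implies Q)) = not 3 = 1
not Q = not 2 = 2
not Q iff Q = 2 iff 2 = 4
not (not P iff (P implies Q)) implies (not Q iff Q) = 1 implies 4 = 4
Q and P = 2 and 1 = 1
Q implies Q = 2 implies 2 = 4
(Q implies Q) iff P = 4 iff 1 = 1
(Q and P) and ((Q implies Q) iff P) = 1 and 1 = 1
Q iff P = 2 iff 1 = 3
not Q = not 2 = 2
Q implies not Q = 2 implies 2 = 4
(Q iff P) and (Q implies not Q) = 3 and 4 = 3
((Q and P) and ((Q implies Q) iff P)) and ((Q iff P) and (Q implies not Q)) = 1 and 3 = 1
P iff Q = 1 iff 2 = 3
P implies (P iff Q) = 1 implies 3 = 4
(P implies (P iff Q)) and Q = 4 and 2 = 2
not ((P implies (P iff Q)) and Q) = not 2 = 2
(((Q and P) and ((Q implies Q) iff P)) and ((Q iff P) and (Q implies not Q))) and not ((P implies (P iff Q)) and Q) = 1 and 2 = 1
(not (not P iff (P implies Q)) implies (not Q iff Q)) iff ((((Q and P) and ((Q implies Q) iff P)) and ((Q iff P) and (Q implies not Q))) and not ((P implies (P iff Q)) and Q)) = 4 iff 1 = 1
not ((not (not P iff (P implies Q)) implies (not Q iff Q)) iff ((((Q and P) and ((Q implies Q) iff P)) and ((Q iff P) and (Q implies not Q))) and not ((P implies (P iff Q)) and Q))) = not 1 = 3

3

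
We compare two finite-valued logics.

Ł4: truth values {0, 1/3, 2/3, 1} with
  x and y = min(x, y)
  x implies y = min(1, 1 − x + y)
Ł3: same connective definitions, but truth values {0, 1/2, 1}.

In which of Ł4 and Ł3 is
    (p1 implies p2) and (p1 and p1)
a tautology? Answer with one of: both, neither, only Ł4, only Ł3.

neither

In Ł4: at p1 = 0, p2 = 0 the value is 0 — not a tautology.
In Ł3: at p1 = 0, p2 = 0 the value is 0 — not a tautology.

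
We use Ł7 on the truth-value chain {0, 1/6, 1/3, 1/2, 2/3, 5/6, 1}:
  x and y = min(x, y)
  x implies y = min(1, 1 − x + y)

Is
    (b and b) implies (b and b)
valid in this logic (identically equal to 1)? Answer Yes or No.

b = 0 ↦ 1
b = 1/6 ↦ 1
b = 1/3 ↦ 1
b = 1/2 ↦ 1
b = 2/3 ↦ 1
b = 5/6 ↦ 1
b = 1 ↦ 1
Every assignment gives a value ≥ 1.

Yes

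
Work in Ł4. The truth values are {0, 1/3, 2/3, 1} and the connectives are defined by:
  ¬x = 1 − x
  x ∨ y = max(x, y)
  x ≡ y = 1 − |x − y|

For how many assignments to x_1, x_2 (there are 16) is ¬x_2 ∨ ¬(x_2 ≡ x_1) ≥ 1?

5

x_1 = 0, x_2 = 0 ↦ 1  ≥
x_1 = 0, x_2 = 1/3 ↦ 2/3  <
x_1 = 0, x_2 = 2/3 ↦ 2/3  <
x_1 = 0, x_2 = 1 ↦ 1  ≥
x_1 = 1/3, x_2 = 0 ↦ 1  ≥
x_1 = 1/3, x_2 = 1/3 ↦ 2/3  <
x_1 = 1/3, x_2 = 2/3 ↦ 1/3  <
x_1 = 1/3, x_2 = 1 ↦ 2/3  <
x_1 = 2/3, x_2 = 0 ↦ 1  ≥
x_1 = 2/3, x_2 = 1/3 ↦ 2/3  <
x_1 = 2/3, x_2 = 2/3 ↦ 1/3  <
x_1 = 2/3, x_2 = 1 ↦ 1/3  <
x_1 = 1, x_2 = 0 ↦ 1  ≥
x_1 = 1, x_2 = 1/3 ↦ 2/3  <
x_1 = 1, x_2 = 2/3 ↦ 1/3  <
x_1 = 1, x_2 = 1 ↦ 0  <
So 5 of the 16 assignments meet the threshold.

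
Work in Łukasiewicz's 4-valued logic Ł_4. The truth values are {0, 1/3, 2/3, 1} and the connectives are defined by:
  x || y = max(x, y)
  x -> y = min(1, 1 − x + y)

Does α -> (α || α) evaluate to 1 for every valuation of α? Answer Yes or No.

Yes

α = 0 ↦ 1
α = 1/3 ↦ 1
α = 2/3 ↦ 1
α = 1 ↦ 1
Every assignment gives a value ≥ 1.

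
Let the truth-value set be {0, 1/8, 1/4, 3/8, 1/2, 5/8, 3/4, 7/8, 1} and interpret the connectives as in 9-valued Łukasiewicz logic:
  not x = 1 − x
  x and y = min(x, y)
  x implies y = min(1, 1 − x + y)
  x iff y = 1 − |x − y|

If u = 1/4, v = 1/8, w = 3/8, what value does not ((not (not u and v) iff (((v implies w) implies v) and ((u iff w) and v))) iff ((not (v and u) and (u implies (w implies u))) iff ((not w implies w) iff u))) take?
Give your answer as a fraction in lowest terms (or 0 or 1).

3/8

not u = not 1/4 = 3/4
not u and v = 3/4 and 1/8 = 1/8
not (not u and v) = not 1/8 = 7/8
v implies w = 1/8 implies 3/8 = 1
(v implies w) implies v = 1 implies 1/8 = 1/8
u iff w = 1/4 iff 3/8 = 7/8
(u iff w) and v = 7/8 and 1/8 = 1/8
((v implies w) implies v) and ((u iff w) and v) = 1/8 and 1/8 = 1/8
not (not u and v) iff (((v implies w) implies v) and ((u iff w) and v)) = 7/8 iff 1/8 = 1/4
v and u = 1/8 and 1/4 = 1/8
not (v and u) = not 1/8 = 7/8
w implies u = 3/8 implies 1/4 = 7/8
u implies (w implies u) = 1/4 implies 7/8 = 1
not (v and u) and (u implies (w implies u)) = 7/8 and 1 = 7/8
not w = not 3/8 = 5/8
not w implies w = 5/8 implies 3/8 = 3/4
(not w implies w) iff u = 3/4 iff 1/4 = 1/2
(not (v and u) and (u implies (w implies u))) iff ((not w implies w) iff u) = 7/8 iff 1/2 = 5/8
(not (not u and v) iff (((v implies w) implies v) and ((u iff w) and v))) iff ((not (v and u) and (u implies (w implies u))) iff ((not w implies w) iff u)) = 1/4 iff 5/8 = 5/8
not ((not (not u and v) iff (((v implies w) implies v) and ((u iff w) and v))) iff ((not (v and u) and (u implies (w implies u))) iff ((not w implies w) iff u))) = not 5/8 = 3/8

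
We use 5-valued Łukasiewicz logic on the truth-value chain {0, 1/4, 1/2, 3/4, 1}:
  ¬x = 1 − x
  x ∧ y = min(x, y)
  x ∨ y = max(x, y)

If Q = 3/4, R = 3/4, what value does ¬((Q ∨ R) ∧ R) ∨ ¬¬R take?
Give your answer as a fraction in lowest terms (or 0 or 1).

Q ∨ R = 3/4 ∨ 3/4 = 3/4
(Q ∨ R) ∧ R = 3/4 ∧ 3/4 = 3/4
¬((Q ∨ R) ∧ R) = ¬3/4 = 1/4
¬R = ¬3/4 = 1/4
¬¬R = ¬1/4 = 3/4
¬((Q ∨ R) ∧ R) ∨ ¬¬R = 1/4 ∨ 3/4 = 3/4

3/4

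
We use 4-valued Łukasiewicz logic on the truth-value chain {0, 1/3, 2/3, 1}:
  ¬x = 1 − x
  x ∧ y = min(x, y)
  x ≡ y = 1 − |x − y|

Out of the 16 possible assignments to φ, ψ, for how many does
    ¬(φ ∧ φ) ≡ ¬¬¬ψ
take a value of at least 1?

φ = 0, ψ = 0 ↦ 1  ≥
φ = 0, ψ = 1/3 ↦ 2/3  <
φ = 0, ψ = 2/3 ↦ 1/3  <
φ = 0, ψ = 1 ↦ 0  <
φ = 1/3, ψ = 0 ↦ 2/3  <
φ = 1/3, ψ = 1/3 ↦ 1  ≥
φ = 1/3, ψ = 2/3 ↦ 2/3  <
φ = 1/3, ψ = 1 ↦ 1/3  <
φ = 2/3, ψ = 0 ↦ 1/3  <
φ = 2/3, ψ = 1/3 ↦ 2/3  <
φ = 2/3, ψ = 2/3 ↦ 1  ≥
φ = 2/3, ψ = 1 ↦ 2/3  <
φ = 1, ψ = 0 ↦ 0  <
φ = 1, ψ = 1/3 ↦ 1/3  <
φ = 1, ψ = 2/3 ↦ 2/3  <
φ = 1, ψ = 1 ↦ 1  ≥
So 4 of the 16 assignments meet the threshold.

4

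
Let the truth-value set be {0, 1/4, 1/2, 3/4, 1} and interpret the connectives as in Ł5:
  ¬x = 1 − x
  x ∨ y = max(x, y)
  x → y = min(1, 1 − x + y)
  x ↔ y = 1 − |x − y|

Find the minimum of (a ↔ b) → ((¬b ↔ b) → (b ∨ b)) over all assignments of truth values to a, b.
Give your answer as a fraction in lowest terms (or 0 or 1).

Take a = 1/2, b = 1/2:
a ↔ b = 1/2 ↔ 1/2 = 1
¬b = ¬1/2 = 1/2
¬b ↔ b = 1/2 ↔ 1/2 = 1
b ∨ b = 1/2 ∨ 1/2 = 1/2
(¬b ↔ b) → (b ∨ b) = 1 → 1/2 = 1/2
(a ↔ b) → ((¬b ↔ b) → (b ∨ b)) = 1 → 1/2 = 1/2
No assignment yields a value below 1/2, so this is the minimum.

1/2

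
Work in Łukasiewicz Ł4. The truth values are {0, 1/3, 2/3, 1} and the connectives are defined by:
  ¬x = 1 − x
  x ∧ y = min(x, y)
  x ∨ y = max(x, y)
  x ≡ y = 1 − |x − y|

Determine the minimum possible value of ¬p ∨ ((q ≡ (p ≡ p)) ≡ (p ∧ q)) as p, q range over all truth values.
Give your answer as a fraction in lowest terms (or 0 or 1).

2/3

Take p = 1/3, q = 2/3:
¬p = ¬1/3 = 2/3
p ≡ p = 1/3 ≡ 1/3 = 1
q ≡ (p ≡ p) = 2/3 ≡ 1 = 2/3
p ∧ q = 1/3 ∧ 2/3 = 1/3
(q ≡ (p ≡ p)) ≡ (p ∧ q) = 2/3 ≡ 1/3 = 2/3
¬p ∨ ((q ≡ (p ≡ p)) ≡ (p ∧ q)) = 2/3 ∨ 2/3 = 2/3
No assignment yields a value below 2/3, so this is the minimum.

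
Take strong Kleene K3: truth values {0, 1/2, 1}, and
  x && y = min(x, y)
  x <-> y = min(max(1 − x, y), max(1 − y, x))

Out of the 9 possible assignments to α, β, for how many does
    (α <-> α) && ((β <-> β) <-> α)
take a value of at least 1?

2

α = 0, β = 0 ↦ 0  <
α = 0, β = 1/2 ↦ 1/2  <
α = 0, β = 1 ↦ 0  <
α = 1/2, β = 0 ↦ 1/2  <
α = 1/2, β = 1/2 ↦ 1/2  <
α = 1/2, β = 1 ↦ 1/2  <
α = 1, β = 0 ↦ 1  ≥
α = 1, β = 1/2 ↦ 1/2  <
α = 1, β = 1 ↦ 1  ≥
So 2 of the 9 assignments meet the threshold.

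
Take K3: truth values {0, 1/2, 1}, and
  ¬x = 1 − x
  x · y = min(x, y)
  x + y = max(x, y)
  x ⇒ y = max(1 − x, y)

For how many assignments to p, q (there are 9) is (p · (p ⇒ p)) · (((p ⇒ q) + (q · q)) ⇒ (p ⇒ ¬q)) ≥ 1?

p = 0, q = 0 ↦ 0  <
p = 0, q = 1/2 ↦ 0  <
p = 0, q = 1 ↦ 0  <
p = 1/2, q = 0 ↦ 1/2  <
p = 1/2, q = 1/2 ↦ 1/2  <
p = 1/2, q = 1 ↦ 1/2  <
p = 1, q = 0 ↦ 1  ≥
p = 1, q = 1/2 ↦ 1/2  <
p = 1, q = 1 ↦ 0  <
So 1 of the 9 assignments meets the threshold.

1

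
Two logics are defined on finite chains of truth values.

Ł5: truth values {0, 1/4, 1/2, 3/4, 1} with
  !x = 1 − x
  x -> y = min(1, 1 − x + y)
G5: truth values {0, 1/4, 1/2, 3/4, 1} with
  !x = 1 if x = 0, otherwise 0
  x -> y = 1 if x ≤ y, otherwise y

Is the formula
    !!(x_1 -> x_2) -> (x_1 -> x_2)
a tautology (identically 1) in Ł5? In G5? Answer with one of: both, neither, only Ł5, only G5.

only Ł5

In Ł5: every assignment gives 1 — tautology.
In G5: at x_1 = 1/2, x_2 = 1/4 the value is 1/4 — not a tautology.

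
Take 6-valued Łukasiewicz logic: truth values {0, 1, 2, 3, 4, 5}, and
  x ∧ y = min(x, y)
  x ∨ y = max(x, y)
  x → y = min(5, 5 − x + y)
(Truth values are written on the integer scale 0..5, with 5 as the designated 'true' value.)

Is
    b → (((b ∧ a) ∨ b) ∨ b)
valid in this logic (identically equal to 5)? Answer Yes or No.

Yes

At a = 3, b = 3, for instance:
b ∧ a = 3 ∧ 3 = 3
(b ∧ a) ∨ b = 3 ∨ 3 = 3
((b ∧ a) ∨ b) ∨ b = 3 ∨ 3 = 3
b → (((b ∧ a) ∨ b) ∨ b) = 3 → 3 = 5
and checking the remaining 35 assignments likewise gives ≥ 5 in every case.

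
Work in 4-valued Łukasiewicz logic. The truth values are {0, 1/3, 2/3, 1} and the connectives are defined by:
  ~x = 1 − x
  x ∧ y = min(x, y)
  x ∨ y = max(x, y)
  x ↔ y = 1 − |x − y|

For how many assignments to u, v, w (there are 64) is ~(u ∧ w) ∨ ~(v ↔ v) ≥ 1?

28

value 1: 28 assignments (counts)
value 2/3: 20 assignments
value 1/3: 12 assignments
value 0: 4 assignments
So 28 of the 64 assignments meet the threshold.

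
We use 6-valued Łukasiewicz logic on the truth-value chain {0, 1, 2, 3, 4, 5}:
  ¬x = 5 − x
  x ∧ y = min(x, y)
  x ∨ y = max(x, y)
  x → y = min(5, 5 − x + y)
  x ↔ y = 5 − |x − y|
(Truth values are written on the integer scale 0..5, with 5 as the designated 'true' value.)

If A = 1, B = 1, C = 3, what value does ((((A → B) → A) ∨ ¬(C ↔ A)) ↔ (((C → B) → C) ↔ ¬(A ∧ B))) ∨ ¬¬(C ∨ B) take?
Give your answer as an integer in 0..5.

3

A → B = 1 → 1 = 5
(A → B) → A = 5 → 1 = 1
C ↔ A = 3 ↔ 1 = 3
¬(C ↔ A) = ¬3 = 2
((A → B) → A) ∨ ¬(C ↔ A) = 1 ∨ 2 = 2
C → B = 3 → 1 = 3
(C → B) → C = 3 → 3 = 5
A ∧ B = 1 ∧ 1 = 1
¬(A ∧ B) = ¬1 = 4
((C → B) → C) ↔ ¬(A ∧ B) = 5 ↔ 4 = 4
(((A → B) → A) ∨ ¬(C ↔ A)) ↔ (((C → B) → C) ↔ ¬(A ∧ B)) = 2 ↔ 4 = 3
C ∨ B = 3 ∨ 1 = 3
¬(C ∨ B) = ¬3 = 2
¬¬(C ∨ B) = ¬2 = 3
((((A → B) → A) ∨ ¬(C ↔ A)) ↔ (((C → B) → C) ↔ ¬(A ∧ B))) ∨ ¬¬(C ∨ B) = 3 ∨ 3 = 3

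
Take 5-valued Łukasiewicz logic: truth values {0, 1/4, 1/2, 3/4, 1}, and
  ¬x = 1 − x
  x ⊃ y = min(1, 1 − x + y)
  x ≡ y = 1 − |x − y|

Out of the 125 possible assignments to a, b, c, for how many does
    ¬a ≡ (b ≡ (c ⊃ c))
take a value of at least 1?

25

value 1: 25 assignments (counts)
value 3/4: 40 assignments
value 1/2: 30 assignments
value 1/4: 20 assignments
value 0: 10 assignments
So 25 of the 125 assignments meet the threshold.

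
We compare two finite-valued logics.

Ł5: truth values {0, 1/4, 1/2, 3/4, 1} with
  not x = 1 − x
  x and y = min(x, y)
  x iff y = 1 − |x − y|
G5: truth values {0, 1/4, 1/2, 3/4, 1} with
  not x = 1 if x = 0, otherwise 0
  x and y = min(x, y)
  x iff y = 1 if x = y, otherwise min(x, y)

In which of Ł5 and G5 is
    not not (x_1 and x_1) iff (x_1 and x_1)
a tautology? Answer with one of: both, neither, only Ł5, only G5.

only Ł5

In Ł5: every assignment gives 1 — tautology.
In G5: at x_1 = 1/4 the value is 1/4 — not a tautology.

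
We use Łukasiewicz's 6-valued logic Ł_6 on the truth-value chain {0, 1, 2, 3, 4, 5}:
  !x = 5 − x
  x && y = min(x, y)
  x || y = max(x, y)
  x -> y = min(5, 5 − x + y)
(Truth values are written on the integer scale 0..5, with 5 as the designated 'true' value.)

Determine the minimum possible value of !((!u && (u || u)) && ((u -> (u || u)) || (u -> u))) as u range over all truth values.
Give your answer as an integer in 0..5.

3

Take u = 2:
!u = !2 = 3
u || u = 2 || 2 = 2
!u && (u || u) = 3 && 2 = 2
u || u = 2 || 2 = 2
u -> (u || u) = 2 -> 2 = 5
u -> u = 2 -> 2 = 5
(u -> (u || u)) || (u -> u) = 5 || 5 = 5
(!u && (u || u)) && ((u -> (u || u)) || (u -> u)) = 2 && 5 = 2
!((!u && (u || u)) && ((u -> (u || u)) || (u -> u))) = !2 = 3
No assignment yields a value below 3, so this is the minimum.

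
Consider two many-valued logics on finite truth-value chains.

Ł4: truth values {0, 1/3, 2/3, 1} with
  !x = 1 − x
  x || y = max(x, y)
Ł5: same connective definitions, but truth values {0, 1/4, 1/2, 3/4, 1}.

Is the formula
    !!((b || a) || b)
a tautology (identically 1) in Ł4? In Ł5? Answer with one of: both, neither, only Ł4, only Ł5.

In Ł4: at a = 0, b = 0 the value is 0 — not a tautology.
In Ł5: at a = 0, b = 0 the value is 0 — not a tautology.

neither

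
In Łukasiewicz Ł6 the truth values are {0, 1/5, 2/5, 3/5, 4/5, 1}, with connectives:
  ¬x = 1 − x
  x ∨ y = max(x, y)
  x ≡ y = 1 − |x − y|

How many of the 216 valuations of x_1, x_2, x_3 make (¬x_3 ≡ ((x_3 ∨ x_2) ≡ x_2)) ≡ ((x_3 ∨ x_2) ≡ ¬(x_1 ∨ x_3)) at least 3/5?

172

value 1: 56 assignments (counts)
value 4/5: 76 assignments (counts)
value 3/5: 40 assignments (counts)
value 2/5: 24 assignments
value 1/5: 12 assignments
value 0: 8 assignments
So 172 of the 216 assignments meet the threshold.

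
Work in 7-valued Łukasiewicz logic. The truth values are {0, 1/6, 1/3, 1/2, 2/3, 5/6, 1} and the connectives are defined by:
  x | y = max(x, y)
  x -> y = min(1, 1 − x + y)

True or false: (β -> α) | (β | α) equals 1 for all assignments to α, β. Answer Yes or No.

Counterexample: take α = 0, β = 1/6.
β -> α = 1/6 -> 0 = 5/6
β | α = 1/6 | 0 = 1/6
(β -> α) | (β | α) = 5/6 | 1/6 = 5/6
This gives 5/6 ≠ 1.

No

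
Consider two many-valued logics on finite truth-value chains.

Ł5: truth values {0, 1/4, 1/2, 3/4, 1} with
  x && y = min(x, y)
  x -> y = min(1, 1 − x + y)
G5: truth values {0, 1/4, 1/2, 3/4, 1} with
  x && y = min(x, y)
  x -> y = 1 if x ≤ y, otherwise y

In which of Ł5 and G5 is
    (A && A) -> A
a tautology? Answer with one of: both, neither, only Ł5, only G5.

In Ł5: every assignment gives 1 — tautology.
In G5: every assignment gives 1 — tautology.

both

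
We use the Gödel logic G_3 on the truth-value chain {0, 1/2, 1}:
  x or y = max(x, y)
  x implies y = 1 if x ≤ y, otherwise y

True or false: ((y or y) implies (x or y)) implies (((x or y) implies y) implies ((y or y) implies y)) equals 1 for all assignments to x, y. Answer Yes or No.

Yes

x = 0, y = 0 ↦ 1
x = 0, y = 1/2 ↦ 1
x = 0, y = 1 ↦ 1
x = 1/2, y = 0 ↦ 1
x = 1/2, y = 1/2 ↦ 1
x = 1/2, y = 1 ↦ 1
x = 1, y = 0 ↦ 1
x = 1, y = 1/2 ↦ 1
x = 1, y = 1 ↦ 1
Every assignment gives a value ≥ 1.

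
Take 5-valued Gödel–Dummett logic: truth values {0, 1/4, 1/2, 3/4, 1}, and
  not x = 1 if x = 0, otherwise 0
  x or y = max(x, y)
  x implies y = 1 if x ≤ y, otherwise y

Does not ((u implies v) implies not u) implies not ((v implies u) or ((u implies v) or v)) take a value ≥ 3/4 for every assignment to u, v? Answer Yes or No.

No

Counterexample: take u = 1/4, v = 1/4.
u implies v = 1/4 implies 1/4 = 1
not u = not 1/4 = 0
(u implies v) implies not u = 1 implies 0 = 0
not ((u implies v) implies not u) = not 0 = 1
v implies u = 1/4 implies 1/4 = 1
u implies v = 1/4 implies 1/4 = 1
(u implies v) or v = 1 or 1/4 = 1
(v implies u) or ((u implies v) or v) = 1 or 1 = 1
not ((v implies u) or ((u implies v) or v)) = not 1 = 0
not ((u implies v) implies not u) implies not ((v implies u) or ((u implies v) or v)) = 1 implies 0 = 0
This gives 0, which is below 3/4.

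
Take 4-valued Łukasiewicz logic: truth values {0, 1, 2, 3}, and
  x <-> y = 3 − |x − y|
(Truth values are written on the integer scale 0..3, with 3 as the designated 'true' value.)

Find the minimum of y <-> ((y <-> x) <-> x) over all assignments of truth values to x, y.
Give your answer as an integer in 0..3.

Take x = 1, y = 0:
y <-> x = 0 <-> 1 = 2
(y <-> x) <-> x = 2 <-> 1 = 2
y <-> ((y <-> x) <-> x) = 0 <-> 2 = 1
No assignment yields a value below 1, so this is the minimum.

1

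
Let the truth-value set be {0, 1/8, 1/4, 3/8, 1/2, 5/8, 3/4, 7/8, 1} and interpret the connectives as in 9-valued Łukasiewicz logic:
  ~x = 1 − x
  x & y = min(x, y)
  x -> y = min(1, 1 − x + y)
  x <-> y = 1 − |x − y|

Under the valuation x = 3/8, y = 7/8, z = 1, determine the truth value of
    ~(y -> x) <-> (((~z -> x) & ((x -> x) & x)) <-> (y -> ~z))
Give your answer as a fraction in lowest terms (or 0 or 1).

y -> x = 7/8 -> 3/8 = 1/2
~(y -> x) = ~1/2 = 1/2
~z = ~1 = 0
~z -> x = 0 -> 3/8 = 1
x -> x = 3/8 -> 3/8 = 1
(x -> x) & x = 1 & 3/8 = 3/8
(~z -> x) & ((x -> x) & x) = 1 & 3/8 = 3/8
~z = ~1 = 0
y -> ~z = 7/8 -> 0 = 1/8
((~z -> x) & ((x -> x) & x)) <-> (y -> ~z) = 3/8 <-> 1/8 = 3/4
~(y -> x) <-> (((~z -> x) & ((x -> x) & x)) <-> (y -> ~z)) = 1/2 <-> 3/4 = 3/4

3/4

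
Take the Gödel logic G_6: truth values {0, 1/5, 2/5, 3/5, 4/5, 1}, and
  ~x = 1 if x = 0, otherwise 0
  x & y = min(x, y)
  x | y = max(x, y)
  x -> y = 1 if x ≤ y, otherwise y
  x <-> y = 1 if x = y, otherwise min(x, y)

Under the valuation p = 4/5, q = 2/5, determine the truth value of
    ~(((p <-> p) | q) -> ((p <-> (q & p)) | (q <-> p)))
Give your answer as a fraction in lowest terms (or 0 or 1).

0

p <-> p = 4/5 <-> 4/5 = 1
(p <-> p) | q = 1 | 2/5 = 1
q & p = 2/5 & 4/5 = 2/5
p <-> (q & p) = 4/5 <-> 2/5 = 2/5
q <-> p = 2/5 <-> 4/5 = 2/5
(p <-> (q & p)) | (q <-> p) = 2/5 | 2/5 = 2/5
((p <-> p) | q) -> ((p <-> (q & p)) | (q <-> p)) = 1 -> 2/5 = 2/5
~(((p <-> p) | q) -> ((p <-> (q & p)) | (q <-> p))) = ~2/5 = 0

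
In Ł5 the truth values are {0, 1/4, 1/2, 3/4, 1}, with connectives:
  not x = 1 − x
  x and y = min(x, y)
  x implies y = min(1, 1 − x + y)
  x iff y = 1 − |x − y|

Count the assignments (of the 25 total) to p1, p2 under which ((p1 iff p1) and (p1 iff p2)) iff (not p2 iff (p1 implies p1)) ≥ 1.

7

value 1: 7 assignments (counts)
value 3/4: 7 assignments
value 1/2: 6 assignments
value 1/4: 3 assignments
value 0: 2 assignments
So 7 of the 25 assignments meet the threshold.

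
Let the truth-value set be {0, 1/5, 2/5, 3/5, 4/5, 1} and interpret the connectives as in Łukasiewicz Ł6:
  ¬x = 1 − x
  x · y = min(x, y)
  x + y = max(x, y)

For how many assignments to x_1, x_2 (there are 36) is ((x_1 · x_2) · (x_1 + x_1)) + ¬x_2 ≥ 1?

value 1: 7 assignments (counts)
value 4/5: 9 assignments
value 3/5: 11 assignments
value 2/5: 5 assignments
value 1/5: 3 assignments
value 0: 1 assignment
So 7 of the 36 assignments meet the threshold.

7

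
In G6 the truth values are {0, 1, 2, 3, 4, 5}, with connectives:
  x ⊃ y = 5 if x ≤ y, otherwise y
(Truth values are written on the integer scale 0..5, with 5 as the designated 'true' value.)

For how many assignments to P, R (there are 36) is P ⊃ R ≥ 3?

24

value 5: 21 assignments (counts)
value 4: 1 assignment (counts)
value 3: 2 assignments (counts)
value 2: 3 assignments
value 1: 4 assignments
value 0: 5 assignments
So 24 of the 36 assignments meet the threshold.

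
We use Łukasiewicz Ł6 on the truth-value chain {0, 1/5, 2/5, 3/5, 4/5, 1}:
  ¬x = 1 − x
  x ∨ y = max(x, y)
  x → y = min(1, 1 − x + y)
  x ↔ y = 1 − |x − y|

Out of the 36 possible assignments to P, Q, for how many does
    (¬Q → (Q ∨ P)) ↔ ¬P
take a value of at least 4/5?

value 1: 5 assignments (counts)
value 4/5: 7 assignments (counts)
value 3/5: 5 assignments
value 2/5: 7 assignments
value 1/5: 5 assignments
value 0: 7 assignments
So 12 of the 36 assignments meet the threshold.

12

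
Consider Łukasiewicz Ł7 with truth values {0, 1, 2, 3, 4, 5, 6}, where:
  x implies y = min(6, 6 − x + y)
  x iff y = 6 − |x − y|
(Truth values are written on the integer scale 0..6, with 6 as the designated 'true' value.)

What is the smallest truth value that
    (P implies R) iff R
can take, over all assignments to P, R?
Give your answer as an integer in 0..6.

Take P = 0, R = 0:
P implies R = 0 implies 0 = 6
(P implies R) iff R = 6 iff 0 = 0
No assignment yields a value below 0, so this is the minimum.

0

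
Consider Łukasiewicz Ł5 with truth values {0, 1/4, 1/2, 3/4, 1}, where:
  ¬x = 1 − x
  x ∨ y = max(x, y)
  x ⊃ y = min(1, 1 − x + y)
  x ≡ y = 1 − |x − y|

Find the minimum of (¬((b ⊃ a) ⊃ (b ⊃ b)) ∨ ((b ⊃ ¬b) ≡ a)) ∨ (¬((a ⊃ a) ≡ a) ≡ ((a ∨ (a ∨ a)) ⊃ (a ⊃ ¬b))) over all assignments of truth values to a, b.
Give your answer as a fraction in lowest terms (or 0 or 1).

1/2

Take a = 1/2, b = 0:
b ⊃ a = 0 ⊃ 1/2 = 1
b ⊃ b = 0 ⊃ 0 = 1
(b ⊃ a) ⊃ (b ⊃ b) = 1 ⊃ 1 = 1
¬((b ⊃ a) ⊃ (b ⊃ b)) = ¬1 = 0
¬b = ¬0 = 1
b ⊃ ¬b = 0 ⊃ 1 = 1
(b ⊃ ¬b) ≡ a = 1 ≡ 1/2 = 1/2
¬((b ⊃ a) ⊃ (b ⊃ b)) ∨ ((b ⊃ ¬b) ≡ a) = 0 ∨ 1/2 = 1/2
a ⊃ a = 1/2 ⊃ 1/2 = 1
(a ⊃ a) ≡ a = 1 ≡ 1/2 = 1/2
¬((a ⊃ a) ≡ a) = ¬1/2 = 1/2
a ∨ a = 1/2 ∨ 1/2 = 1/2
a ∨ (a ∨ a) = 1/2 ∨ 1/2 = 1/2
¬b = ¬0 = 1
a ⊃ ¬b = 1/2 ⊃ 1 = 1
(a ∨ (a ∨ a)) ⊃ (a ⊃ ¬b) = 1/2 ⊃ 1 = 1
¬((a ⊃ a) ≡ a) ≡ ((a ∨ (a ∨ a)) ⊃ (a ⊃ ¬b)) = 1/2 ≡ 1 = 1/2
(¬((b ⊃ a) ⊃ (b ⊃ b)) ∨ ((b ⊃ ¬b) ≡ a)) ∨ (¬((a ⊃ a) ≡ a) ≡ ((a ∨ (a ∨ a)) ⊃ (a ⊃ ¬b))) = 1/2 ∨ 1/2 = 1/2
No assignment yields a value below 1/2, so this is the minimum.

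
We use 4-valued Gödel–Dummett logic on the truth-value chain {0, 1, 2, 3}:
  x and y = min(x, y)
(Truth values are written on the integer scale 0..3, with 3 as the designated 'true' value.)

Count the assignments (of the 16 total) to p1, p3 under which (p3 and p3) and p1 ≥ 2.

p1 = 0, p3 = 0 ↦ 0  <
p1 = 0, p3 = 1 ↦ 0  <
p1 = 0, p3 = 2 ↦ 0  <
p1 = 0, p3 = 3 ↦ 0  <
p1 = 1, p3 = 0 ↦ 0  <
p1 = 1, p3 = 1 ↦ 1  <
p1 = 1, p3 = 2 ↦ 1  <
p1 = 1, p3 = 3 ↦ 1  <
p1 = 2, p3 = 0 ↦ 0  <
p1 = 2, p3 = 1 ↦ 1  <
p1 = 2, p3 = 2 ↦ 2  ≥
p1 = 2, p3 = 3 ↦ 2  ≥
p1 = 3, p3 = 0 ↦ 0  <
p1 = 3, p3 = 1 ↦ 1  <
p1 = 3, p3 = 2 ↦ 2  ≥
p1 = 3, p3 = 3 ↦ 3  ≥
So 4 of the 16 assignments meet the threshold.

4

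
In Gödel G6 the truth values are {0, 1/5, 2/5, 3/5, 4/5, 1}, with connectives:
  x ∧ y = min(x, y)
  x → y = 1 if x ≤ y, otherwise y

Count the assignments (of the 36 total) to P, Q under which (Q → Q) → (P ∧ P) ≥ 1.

value 1: 6 assignments (counts)
value 4/5: 6 assignments
value 3/5: 6 assignments
value 2/5: 6 assignments
value 1/5: 6 assignments
value 0: 6 assignments
So 6 of the 36 assignments meet the threshold.

6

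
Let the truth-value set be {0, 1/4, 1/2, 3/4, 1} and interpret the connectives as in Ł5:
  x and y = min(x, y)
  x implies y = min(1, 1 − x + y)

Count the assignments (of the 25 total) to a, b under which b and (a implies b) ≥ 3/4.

10

value 1: 5 assignments (counts)
value 3/4: 5 assignments (counts)
value 1/2: 5 assignments
value 1/4: 5 assignments
value 0: 5 assignments
So 10 of the 25 assignments meet the threshold.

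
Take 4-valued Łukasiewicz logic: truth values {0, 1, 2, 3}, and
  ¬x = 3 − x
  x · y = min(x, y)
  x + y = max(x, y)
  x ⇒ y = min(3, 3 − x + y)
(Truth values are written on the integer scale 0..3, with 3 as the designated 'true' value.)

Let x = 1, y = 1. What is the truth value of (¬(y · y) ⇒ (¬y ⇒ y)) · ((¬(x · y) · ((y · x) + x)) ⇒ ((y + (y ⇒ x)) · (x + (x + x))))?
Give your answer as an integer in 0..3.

y · y = 1 · 1 = 1
¬(y · y) = ¬1 = 2
¬y = ¬1 = 2
¬y ⇒ y = 2 ⇒ 1 = 2
¬(y · y) ⇒ (¬y ⇒ y) = 2 ⇒ 2 = 3
x · y = 1 · 1 = 1
¬(x · y) = ¬1 = 2
y · x = 1 · 1 = 1
(y · x) + x = 1 + 1 = 1
¬(x · y) · ((y · x) + x) = 2 · 1 = 1
y ⇒ x = 1 ⇒ 1 = 3
y + (y ⇒ x) = 1 + 3 = 3
x + x = 1 + 1 = 1
x + (x + x) = 1 + 1 = 1
(y + (y ⇒ x)) · (x + (x + x)) = 3 · 1 = 1
(¬(x · y) · ((y · x) + x)) ⇒ ((y + (y ⇒ x)) · (x + (x + x))) = 1 ⇒ 1 = 3
(¬(y · y) ⇒ (¬y ⇒ y)) · ((¬(x · y) · ((y · x) + x)) ⇒ ((y + (y ⇒ x)) · (x + (x + x)))) = 3 · 3 = 3

3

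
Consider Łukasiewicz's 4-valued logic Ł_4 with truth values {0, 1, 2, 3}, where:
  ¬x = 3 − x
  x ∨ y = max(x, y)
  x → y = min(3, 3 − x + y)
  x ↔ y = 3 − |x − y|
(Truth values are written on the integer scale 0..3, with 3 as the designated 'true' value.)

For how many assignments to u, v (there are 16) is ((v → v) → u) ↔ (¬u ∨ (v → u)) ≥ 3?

5

u = 0, v = 0 ↦ 0  <
u = 0, v = 1 ↦ 0  <
u = 0, v = 2 ↦ 0  <
u = 0, v = 3 ↦ 0  <
u = 1, v = 0 ↦ 1  <
u = 1, v = 1 ↦ 1  <
u = 1, v = 2 ↦ 2  <
u = 1, v = 3 ↦ 2  <
u = 2, v = 0 ↦ 2  <
u = 2, v = 1 ↦ 2  <
u = 2, v = 2 ↦ 2  <
u = 2, v = 3 ↦ 3  ≥
u = 3, v = 0 ↦ 3  ≥
u = 3, v = 1 ↦ 3  ≥
u = 3, v = 2 ↦ 3  ≥
u = 3, v = 3 ↦ 3  ≥
So 5 of the 16 assignments meet the threshold.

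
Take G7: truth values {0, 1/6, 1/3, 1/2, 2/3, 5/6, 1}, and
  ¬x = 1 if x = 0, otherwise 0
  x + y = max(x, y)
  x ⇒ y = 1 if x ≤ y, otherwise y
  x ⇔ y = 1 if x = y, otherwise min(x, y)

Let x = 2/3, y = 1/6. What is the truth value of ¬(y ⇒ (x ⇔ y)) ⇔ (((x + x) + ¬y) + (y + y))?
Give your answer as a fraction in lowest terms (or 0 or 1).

0

x ⇔ y = 2/3 ⇔ 1/6 = 1/6
y ⇒ (x ⇔ y) = 1/6 ⇒ 1/6 = 1
¬(y ⇒ (x ⇔ y)) = ¬1 = 0
x + x = 2/3 + 2/3 = 2/3
¬y = ¬1/6 = 0
(x + x) + ¬y = 2/3 + 0 = 2/3
y + y = 1/6 + 1/6 = 1/6
((x + x) + ¬y) + (y + y) = 2/3 + 1/6 = 2/3
¬(y ⇒ (x ⇔ y)) ⇔ (((x + x) + ¬y) + (y + y)) = 0 ⇔ 2/3 = 0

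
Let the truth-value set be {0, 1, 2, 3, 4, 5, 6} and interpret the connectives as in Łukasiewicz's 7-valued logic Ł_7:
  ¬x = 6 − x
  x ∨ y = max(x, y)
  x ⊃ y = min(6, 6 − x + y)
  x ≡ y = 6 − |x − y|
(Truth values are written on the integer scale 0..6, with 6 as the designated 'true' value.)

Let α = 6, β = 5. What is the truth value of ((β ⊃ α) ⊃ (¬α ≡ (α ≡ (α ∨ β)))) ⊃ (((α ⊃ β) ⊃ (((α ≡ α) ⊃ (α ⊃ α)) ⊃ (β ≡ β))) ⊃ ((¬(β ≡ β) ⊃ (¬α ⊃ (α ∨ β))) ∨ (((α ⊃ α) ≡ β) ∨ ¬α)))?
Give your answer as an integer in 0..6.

6

β ⊃ α = 5 ⊃ 6 = 6
¬α = ¬6 = 0
α ∨ β = 6 ∨ 5 = 6
α ≡ (α ∨ β) = 6 ≡ 6 = 6
¬α ≡ (α ≡ (α ∨ β)) = 0 ≡ 6 = 0
(β ⊃ α) ⊃ (¬α ≡ (α ≡ (α ∨ β))) = 6 ⊃ 0 = 0
α ⊃ β = 6 ⊃ 5 = 5
α ≡ α = 6 ≡ 6 = 6
α ⊃ α = 6 ⊃ 6 = 6
(α ≡ α) ⊃ (α ⊃ α) = 6 ⊃ 6 = 6
β ≡ β = 5 ≡ 5 = 6
((α ≡ α) ⊃ (α ⊃ α)) ⊃ (β ≡ β) = 6 ⊃ 6 = 6
(α ⊃ β) ⊃ (((α ≡ α) ⊃ (α ⊃ α)) ⊃ (β ≡ β)) = 5 ⊃ 6 = 6
β ≡ β = 5 ≡ 5 = 6
¬(β ≡ β) = ¬6 = 0
¬α = ¬6 = 0
α ∨ β = 6 ∨ 5 = 6
¬α ⊃ (α ∨ β) = 0 ⊃ 6 = 6
¬(β ≡ β) ⊃ (¬α ⊃ (α ∨ β)) = 0 ⊃ 6 = 6
α ⊃ α = 6 ⊃ 6 = 6
(α ⊃ α) ≡ β = 6 ≡ 5 = 5
¬α = ¬6 = 0
((α ⊃ α) ≡ β) ∨ ¬α = 5 ∨ 0 = 5
(¬(β ≡ β) ⊃ (¬α ⊃ (α ∨ β))) ∨ (((α ⊃ α) ≡ β) ∨ ¬α) = 6 ∨ 5 = 6
((α ⊃ β) ⊃ (((α ≡ α) ⊃ (α ⊃ α)) ⊃ (β ≡ β))) ⊃ ((¬(β ≡ β) ⊃ (¬α ⊃ (α ∨ β))) ∨ (((α ⊃ α) ≡ β) ∨ ¬α)) = 6 ⊃ 6 = 6
((β ⊃ α) ⊃ (¬α ≡ (α ≡ (α ∨ β)))) ⊃ (((α ⊃ β) ⊃ (((α ≡ α) ⊃ (α ⊃ α)) ⊃ (β ≡ β))) ⊃ ((¬(β ≡ β) ⊃ (¬α ⊃ (α ∨ β))) ∨ (((α ⊃ α) ≡ β) ∨ ¬α))) = 0 ⊃ 6 = 6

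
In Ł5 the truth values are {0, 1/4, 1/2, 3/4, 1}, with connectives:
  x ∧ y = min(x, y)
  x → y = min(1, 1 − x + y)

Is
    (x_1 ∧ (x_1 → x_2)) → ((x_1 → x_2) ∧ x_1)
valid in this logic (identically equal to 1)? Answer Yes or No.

Yes

At x_1 = 1/2, x_2 = 1/4, for instance:
x_1 → x_2 = 1/2 → 1/4 = 3/4
x_1 ∧ (x_1 → x_2) = 1/2 ∧ 3/4 = 1/2
(x_1 → x_2) ∧ x_1 = 3/4 ∧ 1/2 = 1/2
(x_1 ∧ (x_1 → x_2)) → ((x_1 → x_2) ∧ x_1) = 1/2 → 1/2 = 1
and checking the remaining 24 assignments likewise gives ≥ 1 in every case.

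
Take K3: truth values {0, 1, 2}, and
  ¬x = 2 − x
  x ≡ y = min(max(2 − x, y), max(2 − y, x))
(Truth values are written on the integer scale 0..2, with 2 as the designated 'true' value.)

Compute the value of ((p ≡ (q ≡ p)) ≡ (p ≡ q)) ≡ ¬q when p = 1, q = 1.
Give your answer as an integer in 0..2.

1

q ≡ p = 1 ≡ 1 = 1
p ≡ (q ≡ p) = 1 ≡ 1 = 1
p ≡ q = 1 ≡ 1 = 1
(p ≡ (q ≡ p)) ≡ (p ≡ q) = 1 ≡ 1 = 1
¬q = ¬1 = 1
((p ≡ (q ≡ p)) ≡ (p ≡ q)) ≡ ¬q = 1 ≡ 1 = 1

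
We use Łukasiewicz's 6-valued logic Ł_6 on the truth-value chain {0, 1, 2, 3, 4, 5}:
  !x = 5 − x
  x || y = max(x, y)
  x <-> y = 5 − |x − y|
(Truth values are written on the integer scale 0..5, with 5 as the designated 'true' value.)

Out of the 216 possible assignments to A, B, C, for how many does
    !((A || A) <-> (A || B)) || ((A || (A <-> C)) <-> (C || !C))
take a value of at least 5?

57

value 5: 57 assignments (counts)
value 4: 93 assignments
value 3: 51 assignments
value 2: 10 assignments
value 1: 4 assignments
value 0: 1 assignment
So 57 of the 216 assignments meet the threshold.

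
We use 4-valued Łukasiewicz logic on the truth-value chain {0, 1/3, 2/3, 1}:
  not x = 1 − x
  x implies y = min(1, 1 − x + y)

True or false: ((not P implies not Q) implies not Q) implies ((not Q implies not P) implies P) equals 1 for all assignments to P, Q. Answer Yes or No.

No

Counterexample: take P = 0, Q = 0.
not P = not 0 = 1
not Q = not 0 = 1
not P implies not Q = 1 implies 1 = 1
not Q = not 0 = 1
(not P implies not Q) implies not Q = 1 implies 1 = 1
not Q = not 0 = 1
not P = not 0 = 1
not Q implies not P = 1 implies 1 = 1
(not Q implies not P) implies P = 1 implies 0 = 0
((not P implies not Q) implies not Q) implies ((not Q implies not P) implies P) = 1 implies 0 = 0
This gives 0 ≠ 1.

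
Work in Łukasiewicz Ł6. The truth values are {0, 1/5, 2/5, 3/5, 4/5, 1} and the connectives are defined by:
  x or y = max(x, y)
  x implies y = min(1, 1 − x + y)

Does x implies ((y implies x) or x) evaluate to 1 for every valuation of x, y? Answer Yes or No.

Yes

At x = 4/5, y = 2/5, for instance:
y implies x = 2/5 implies 4/5 = 1
(y implies x) or x = 1 or 4/5 = 1
x implies ((y implies x) or x) = 4/5 implies 1 = 1
and checking the remaining 35 assignments likewise gives ≥ 1 in every case.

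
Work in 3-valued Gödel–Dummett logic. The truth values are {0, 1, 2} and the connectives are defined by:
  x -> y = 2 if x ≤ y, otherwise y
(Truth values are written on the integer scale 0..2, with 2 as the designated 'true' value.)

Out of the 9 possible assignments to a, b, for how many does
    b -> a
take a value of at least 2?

6

a = 0, b = 0 ↦ 2  ≥
a = 0, b = 1 ↦ 0  <
a = 0, b = 2 ↦ 0  <
a = 1, b = 0 ↦ 2  ≥
a = 1, b = 1 ↦ 2  ≥
a = 1, b = 2 ↦ 1  <
a = 2, b = 0 ↦ 2  ≥
a = 2, b = 1 ↦ 2  ≥
a = 2, b = 2 ↦ 2  ≥
So 6 of the 9 assignments meet the threshold.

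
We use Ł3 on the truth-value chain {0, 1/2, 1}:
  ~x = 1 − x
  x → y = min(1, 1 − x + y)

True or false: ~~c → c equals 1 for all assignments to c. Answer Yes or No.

c = 0 ↦ 1
c = 1/2 ↦ 1
c = 1 ↦ 1
Every assignment gives a value ≥ 1.

Yes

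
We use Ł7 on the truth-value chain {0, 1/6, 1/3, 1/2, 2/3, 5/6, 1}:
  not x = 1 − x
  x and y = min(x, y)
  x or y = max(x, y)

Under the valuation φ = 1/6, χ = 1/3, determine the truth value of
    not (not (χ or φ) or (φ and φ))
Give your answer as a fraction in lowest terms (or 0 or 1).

χ or φ = 1/3 or 1/6 = 1/3
not (χ or φ) = not 1/3 = 2/3
φ and φ = 1/6 and 1/6 = 1/6
not (χ or φ) or (φ and φ) = 2/3 or 1/6 = 2/3
not (not (χ or φ) or (φ and φ)) = not 2/3 = 1/3

1/3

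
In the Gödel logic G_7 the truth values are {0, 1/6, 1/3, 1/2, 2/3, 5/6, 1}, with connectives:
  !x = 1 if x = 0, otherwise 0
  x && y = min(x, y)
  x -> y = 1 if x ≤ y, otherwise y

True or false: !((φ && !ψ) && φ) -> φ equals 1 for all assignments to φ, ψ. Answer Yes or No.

Counterexample: take φ = 0, ψ = 0.
!ψ = !0 = 1
φ && !ψ = 0 && 1 = 0
(φ && !ψ) && φ = 0 && 0 = 0
!((φ && !ψ) && φ) = !0 = 1
!((φ && !ψ) && φ) -> φ = 1 -> 0 = 0
This gives 0 ≠ 1.

No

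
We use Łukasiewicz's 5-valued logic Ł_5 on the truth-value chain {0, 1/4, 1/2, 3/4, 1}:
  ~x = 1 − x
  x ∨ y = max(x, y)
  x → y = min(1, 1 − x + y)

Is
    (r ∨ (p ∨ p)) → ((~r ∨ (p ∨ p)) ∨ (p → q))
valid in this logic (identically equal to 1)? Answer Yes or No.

Counterexample: take p = 1/4, q = 0, r = 1.
p ∨ p = 1/4 ∨ 1/4 = 1/4
r ∨ (p ∨ p) = 1 ∨ 1/4 = 1
~r = ~1 = 0
p ∨ p = 1/4 ∨ 1/4 = 1/4
~r ∨ (p ∨ p) = 0 ∨ 1/4 = 1/4
p → q = 1/4 → 0 = 3/4
(~r ∨ (p ∨ p)) ∨ (p → q) = 1/4 ∨ 3/4 = 3/4
(r ∨ (p ∨ p)) → ((~r ∨ (p ∨ p)) ∨ (p → q)) = 1 → 3/4 = 3/4
This gives 3/4 ≠ 1.

No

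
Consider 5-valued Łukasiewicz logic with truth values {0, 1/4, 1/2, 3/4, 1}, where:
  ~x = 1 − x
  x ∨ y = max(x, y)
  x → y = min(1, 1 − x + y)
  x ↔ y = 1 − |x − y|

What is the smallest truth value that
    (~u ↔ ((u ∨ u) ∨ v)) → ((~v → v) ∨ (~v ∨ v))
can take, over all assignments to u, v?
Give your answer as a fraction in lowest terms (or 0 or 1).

Take u = 1/2, v = 1/4:
~u = ~1/2 = 1/2
u ∨ u = 1/2 ∨ 1/2 = 1/2
(u ∨ u) ∨ v = 1/2 ∨ 1/4 = 1/2
~u ↔ ((u ∨ u) ∨ v) = 1/2 ↔ 1/2 = 1
~v = ~1/4 = 3/4
~v → v = 3/4 → 1/4 = 1/2
~v = ~1/4 = 3/4
~v ∨ v = 3/4 ∨ 1/4 = 3/4
(~v → v) ∨ (~v ∨ v) = 1/2 ∨ 3/4 = 3/4
(~u ↔ ((u ∨ u) ∨ v)) → ((~v → v) ∨ (~v ∨ v)) = 1 → 3/4 = 3/4
No assignment yields a value below 3/4, so this is the minimum.

3/4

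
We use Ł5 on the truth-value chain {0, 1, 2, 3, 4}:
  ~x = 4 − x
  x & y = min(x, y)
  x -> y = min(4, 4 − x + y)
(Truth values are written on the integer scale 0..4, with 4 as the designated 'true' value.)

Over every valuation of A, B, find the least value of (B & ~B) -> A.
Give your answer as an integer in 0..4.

2

Take A = 0, B = 2:
~B = ~2 = 2
B & ~B = 2 & 2 = 2
(B & ~B) -> A = 2 -> 0 = 2
No assignment yields a value below 2, so this is the minimum.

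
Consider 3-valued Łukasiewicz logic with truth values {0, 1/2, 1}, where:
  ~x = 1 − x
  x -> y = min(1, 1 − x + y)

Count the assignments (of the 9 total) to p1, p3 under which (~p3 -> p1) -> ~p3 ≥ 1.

4

p1 = 0, p3 = 0 ↦ 1  ≥
p1 = 0, p3 = 1/2 ↦ 1  ≥
p1 = 0, p3 = 1 ↦ 0  <
p1 = 1/2, p3 = 0 ↦ 1  ≥
p1 = 1/2, p3 = 1/2 ↦ 1/2  <
p1 = 1/2, p3 = 1 ↦ 0  <
p1 = 1, p3 = 0 ↦ 1  ≥
p1 = 1, p3 = 1/2 ↦ 1/2  <
p1 = 1, p3 = 1 ↦ 0  <
So 4 of the 9 assignments meet the threshold.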